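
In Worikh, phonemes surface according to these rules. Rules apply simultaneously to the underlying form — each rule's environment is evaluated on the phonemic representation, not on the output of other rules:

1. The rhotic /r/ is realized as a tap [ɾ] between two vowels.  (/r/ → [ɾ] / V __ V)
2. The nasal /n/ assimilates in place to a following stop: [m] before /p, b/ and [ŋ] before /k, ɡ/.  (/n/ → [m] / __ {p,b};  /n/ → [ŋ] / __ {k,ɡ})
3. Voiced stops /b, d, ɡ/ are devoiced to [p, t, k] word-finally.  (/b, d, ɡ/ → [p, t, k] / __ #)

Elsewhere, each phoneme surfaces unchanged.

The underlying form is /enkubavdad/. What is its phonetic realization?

[eŋkubavdat]

/n/ (between /e/ and /k/): before a labial or velar stop, so rule 2 applies → [ŋ].
/b/ (between /u/ and /a/) is in the target of rule 3 but the environment (word-finally) is not met → [b].
/d/ (between /v/ and /a/): rule 3 targets it, but not word-finally → unchanged [d].
/d/ meets the environment for rule 3 (word-finally) → [t].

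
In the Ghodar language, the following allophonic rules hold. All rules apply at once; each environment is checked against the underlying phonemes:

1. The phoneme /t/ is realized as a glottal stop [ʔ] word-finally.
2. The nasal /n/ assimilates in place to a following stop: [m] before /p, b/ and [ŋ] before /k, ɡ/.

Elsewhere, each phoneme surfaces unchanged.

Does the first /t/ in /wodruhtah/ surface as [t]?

/t/ (between /h/ and /a/) fails the environment for rule 1, so it stays [t].
The actual realization is [t], which matches [t].

Yes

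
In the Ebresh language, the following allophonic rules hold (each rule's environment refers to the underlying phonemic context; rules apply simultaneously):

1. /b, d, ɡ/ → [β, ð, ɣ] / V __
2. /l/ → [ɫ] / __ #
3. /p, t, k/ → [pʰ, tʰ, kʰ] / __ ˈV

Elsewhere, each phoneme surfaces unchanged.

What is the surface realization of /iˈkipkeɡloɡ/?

/k/ meets the environment for rule 3 (immediately before a stressed vowel) → [kʰ].
/p/ (between /i/ and /k/) is in the target of rule 3 but the environment (immediately before a stressed vowel) is not met → [p].
/k/ — between /p/ and /e/; rule 3 does not apply here → [k].
/ɡ/ (between /e/ and /l/) occurs immediately after a vowel → [ɣ] by rule 1.
/l/ (between /ɡ/ and /o/): rule 2 targets it, but not word-finally → unchanged [l].
/ɡ/ — word-final, immediately after a vowel — surfaces as [ɣ] (rule 1).

[iˈkʰipkeɣloɣ]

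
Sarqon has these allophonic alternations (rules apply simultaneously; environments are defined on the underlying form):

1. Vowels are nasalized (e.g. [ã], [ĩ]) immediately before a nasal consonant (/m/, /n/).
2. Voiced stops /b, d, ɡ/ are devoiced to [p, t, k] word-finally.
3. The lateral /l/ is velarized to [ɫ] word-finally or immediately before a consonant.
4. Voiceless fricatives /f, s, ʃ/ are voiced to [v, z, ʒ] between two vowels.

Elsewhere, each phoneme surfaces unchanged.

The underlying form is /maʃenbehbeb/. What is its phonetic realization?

/a/ — between /m/ and /ʃ/; rule 1 does not apply here → [a].
/ʃ/ — between /a/ and /e/, between two vowels — surfaces as [ʒ] (rule 4).
/e/ meets the environment for rule 1 (before a nasal consonant) → [ẽ].
/b/ (between /n/ and /e/) fails the environment for rule 2, so it stays [b].
/e/ (between /b/ and /h/) is in the target of rule 1 but the environment (before a nasal consonant) is not met → [e].
/b/ (between /h/ and /e/) is in the target of rule 2 but the environment (word-finally) is not met → [b].
/e/ — between /b/ and /b/; rule 1 does not apply here → [e].
/b/ — word-final, word-finally — surfaces as [p] (rule 2).

[maʒẽnbehbep]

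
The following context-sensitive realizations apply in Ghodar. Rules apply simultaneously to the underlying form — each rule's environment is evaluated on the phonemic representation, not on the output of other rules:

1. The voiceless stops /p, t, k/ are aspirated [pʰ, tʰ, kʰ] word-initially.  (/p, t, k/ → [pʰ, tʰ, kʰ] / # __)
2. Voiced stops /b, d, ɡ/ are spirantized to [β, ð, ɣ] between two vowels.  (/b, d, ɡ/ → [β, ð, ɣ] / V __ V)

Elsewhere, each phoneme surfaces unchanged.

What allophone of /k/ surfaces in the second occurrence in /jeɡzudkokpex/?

[k]

/k/ (between /o/ and /p/) is in the target of rule 1 but the environment (word-initially) is not met → [k].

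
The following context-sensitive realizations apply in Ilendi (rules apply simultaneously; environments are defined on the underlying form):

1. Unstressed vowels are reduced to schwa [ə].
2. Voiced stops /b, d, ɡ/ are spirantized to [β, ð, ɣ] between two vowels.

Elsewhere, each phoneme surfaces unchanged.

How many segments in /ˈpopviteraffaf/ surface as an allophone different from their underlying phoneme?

Segments that undergo a rule: /i/ → [ə] (rule 1); /e/ → [ə] (rule 1); /a/ → [ə] (rule 1); /a/ → [ə] (rule 1).
All other segments surface unchanged.

4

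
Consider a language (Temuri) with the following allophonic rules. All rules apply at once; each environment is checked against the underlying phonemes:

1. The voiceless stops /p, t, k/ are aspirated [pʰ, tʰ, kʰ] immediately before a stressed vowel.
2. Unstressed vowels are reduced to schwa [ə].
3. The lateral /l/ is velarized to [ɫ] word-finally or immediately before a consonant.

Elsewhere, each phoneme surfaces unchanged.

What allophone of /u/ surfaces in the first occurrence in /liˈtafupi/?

/u/ meets the environment for rule 2 (in an unstressed syllable) → [ə].

[ə]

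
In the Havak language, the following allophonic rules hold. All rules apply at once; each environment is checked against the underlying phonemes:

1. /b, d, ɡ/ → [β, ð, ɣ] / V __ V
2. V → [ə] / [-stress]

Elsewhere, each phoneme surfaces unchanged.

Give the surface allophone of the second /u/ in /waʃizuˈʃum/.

/u/ (between /ʃ/ and /m/) is in the target of rule 2 but the environment (in an unstressed syllable) is not met → [u].

[u]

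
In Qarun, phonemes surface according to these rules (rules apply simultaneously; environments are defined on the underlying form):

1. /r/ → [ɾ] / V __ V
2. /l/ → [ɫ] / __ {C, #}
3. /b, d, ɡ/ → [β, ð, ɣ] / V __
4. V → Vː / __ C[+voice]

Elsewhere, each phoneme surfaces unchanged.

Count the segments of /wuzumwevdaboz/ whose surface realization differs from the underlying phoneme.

6

Segments that undergo a rule: /u/ → [uː] (rule 4); /u/ → [uː] (rule 4); /e/ → [eː] (rule 4); /a/ → [aː] (rule 4); /b/ → [β] (rule 3); /o/ → [oː] (rule 4).
All other segments surface unchanged.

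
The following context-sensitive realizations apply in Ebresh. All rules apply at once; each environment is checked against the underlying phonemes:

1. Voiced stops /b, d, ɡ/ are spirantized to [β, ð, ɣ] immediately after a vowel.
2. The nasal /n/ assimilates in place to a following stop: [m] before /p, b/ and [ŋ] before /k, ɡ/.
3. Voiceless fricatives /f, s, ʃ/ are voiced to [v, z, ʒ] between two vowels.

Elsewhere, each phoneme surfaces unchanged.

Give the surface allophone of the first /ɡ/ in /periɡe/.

/ɡ/ — between /i/ and /e/, immediately after a vowel — surfaces as [ɣ] (rule 1).

[ɣ]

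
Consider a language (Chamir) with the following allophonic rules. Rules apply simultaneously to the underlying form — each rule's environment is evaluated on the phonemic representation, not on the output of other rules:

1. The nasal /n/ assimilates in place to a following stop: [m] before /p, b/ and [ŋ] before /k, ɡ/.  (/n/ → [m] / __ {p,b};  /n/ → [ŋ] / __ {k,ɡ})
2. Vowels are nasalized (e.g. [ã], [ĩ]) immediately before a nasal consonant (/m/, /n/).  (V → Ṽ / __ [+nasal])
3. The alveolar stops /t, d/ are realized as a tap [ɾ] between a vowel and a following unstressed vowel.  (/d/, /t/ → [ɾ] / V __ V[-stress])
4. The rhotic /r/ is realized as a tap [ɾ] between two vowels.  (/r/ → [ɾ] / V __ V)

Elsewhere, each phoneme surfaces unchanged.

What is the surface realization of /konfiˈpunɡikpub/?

/k/ stays [k].
Rule 2 applies to /o/ (between /k/ and /n/: before a nasal consonant) → [õ].
/n/ — between /o/ and /f/; rule 1 does not apply here → [n].
/f/ stays [f].
/i/ (between /f/ and /p/) fails the environment for rule 2, so it stays [i].
/p/ stays [p].
/u/ (between /p/ and /n/) occurs before a nasal consonant → [ũ] by rule 2.
/n/ (between /u/ and /ɡ/) occurs before a labial or velar stop → [ŋ] by rule 1.
/ɡ/ stays [ɡ].
/i/ (between /ɡ/ and /k/) is in the target of rule 2 but the environment (before a nasal consonant) is not met → [i].
/k/ (between /i/ and /p/) is unaffected → [k].
/p/ stays [p].
/u/ — between /p/ and /b/; rule 2 does not apply here → [u].
/b/ — not in any rule's target class → [b].

[kõnfiˈpũŋɡikpub]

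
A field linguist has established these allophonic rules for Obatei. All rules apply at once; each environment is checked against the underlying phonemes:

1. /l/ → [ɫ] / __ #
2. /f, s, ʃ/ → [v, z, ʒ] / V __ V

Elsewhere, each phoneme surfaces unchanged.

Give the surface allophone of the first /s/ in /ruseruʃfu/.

/s/ (between /u/ and /e/): between two vowels, so rule 2 applies → [z].

[z]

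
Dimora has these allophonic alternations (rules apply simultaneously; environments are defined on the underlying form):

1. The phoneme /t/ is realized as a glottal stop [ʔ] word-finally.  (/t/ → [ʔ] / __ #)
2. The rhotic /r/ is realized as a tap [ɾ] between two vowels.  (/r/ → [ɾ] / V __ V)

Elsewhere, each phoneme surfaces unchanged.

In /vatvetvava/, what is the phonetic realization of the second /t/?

/t/ (between /e/ and /v/) fails the environment for rule 1, so it stays [t].

[t]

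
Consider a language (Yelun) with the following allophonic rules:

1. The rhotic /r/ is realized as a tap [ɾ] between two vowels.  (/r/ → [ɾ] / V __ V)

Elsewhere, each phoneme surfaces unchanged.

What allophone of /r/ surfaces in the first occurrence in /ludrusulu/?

[r]

/r/ (between /d/ and /u/): rule 1 targets it, but not between two vowels → unchanged [r].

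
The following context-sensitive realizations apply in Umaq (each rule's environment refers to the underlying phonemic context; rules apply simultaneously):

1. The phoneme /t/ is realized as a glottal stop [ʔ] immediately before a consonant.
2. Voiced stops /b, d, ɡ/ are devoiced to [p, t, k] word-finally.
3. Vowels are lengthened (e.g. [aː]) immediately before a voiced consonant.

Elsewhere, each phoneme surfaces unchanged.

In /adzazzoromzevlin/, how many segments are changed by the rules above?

Segments that undergo a rule: /a/ → [aː] (rule 3); /a/ → [aː] (rule 3); /o/ → [oː] (rule 3); /o/ → [oː] (rule 3); /e/ → [eː] (rule 3); /i/ → [iː] (rule 3).
All other segments surface unchanged.

6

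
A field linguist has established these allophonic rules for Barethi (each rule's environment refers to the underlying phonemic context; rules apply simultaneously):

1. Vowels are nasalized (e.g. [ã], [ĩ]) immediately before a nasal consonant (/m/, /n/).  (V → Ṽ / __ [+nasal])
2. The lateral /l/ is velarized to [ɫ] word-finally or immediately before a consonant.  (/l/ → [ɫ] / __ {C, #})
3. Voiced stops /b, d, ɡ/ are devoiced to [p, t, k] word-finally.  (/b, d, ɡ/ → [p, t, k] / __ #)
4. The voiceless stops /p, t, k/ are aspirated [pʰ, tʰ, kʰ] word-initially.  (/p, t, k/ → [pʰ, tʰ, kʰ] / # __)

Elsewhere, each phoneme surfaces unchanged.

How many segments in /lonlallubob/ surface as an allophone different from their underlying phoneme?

3

Segments that undergo a rule: /o/ → [õ] (rule 1); /l/ → [ɫ] (rule 2); /b/ → [p] (rule 3).
All other segments surface unchanged.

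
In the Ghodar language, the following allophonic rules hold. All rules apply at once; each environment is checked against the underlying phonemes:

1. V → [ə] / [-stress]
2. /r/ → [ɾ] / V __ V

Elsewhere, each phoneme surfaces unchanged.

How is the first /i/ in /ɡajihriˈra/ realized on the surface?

Rule 1 applies to /i/ (between /j/ and /h/: in an unstressed syllable) → [ə].

[ə]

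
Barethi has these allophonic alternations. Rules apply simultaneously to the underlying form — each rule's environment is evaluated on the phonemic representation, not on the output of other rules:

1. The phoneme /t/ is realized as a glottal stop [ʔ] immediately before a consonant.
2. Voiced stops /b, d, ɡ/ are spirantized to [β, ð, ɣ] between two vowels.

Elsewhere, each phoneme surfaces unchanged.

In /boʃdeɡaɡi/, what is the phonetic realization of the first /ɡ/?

[ɣ]

/ɡ/ (between /e/ and /a/) occurs between two vowels → [ɣ] by rule 2.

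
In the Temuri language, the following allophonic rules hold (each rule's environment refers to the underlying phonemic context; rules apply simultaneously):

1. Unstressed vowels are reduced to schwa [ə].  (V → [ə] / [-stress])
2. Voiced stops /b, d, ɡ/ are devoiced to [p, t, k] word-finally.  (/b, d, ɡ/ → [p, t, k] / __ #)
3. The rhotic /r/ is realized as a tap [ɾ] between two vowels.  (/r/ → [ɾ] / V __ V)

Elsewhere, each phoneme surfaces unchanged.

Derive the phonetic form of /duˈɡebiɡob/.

/d/ (word-initial) fails the environment for rule 2, so it stays [d].
/u/ meets the environment for rule 1 (in an unstressed syllable) → [ə].
/ɡ/ (between /u/ and /e/): rule 2 targets it, but not word-finally → unchanged [ɡ].
/e/ — between /ɡ/ and /b/; rule 1 does not apply here → [e].
/b/ — between /e/ and /i/; rule 2 does not apply here → [b].
/i/ (between /b/ and /ɡ/): in an unstressed syllable, so rule 1 applies → [ə].
/ɡ/ — between /i/ and /o/; rule 2 does not apply here → [ɡ].
/o/ (between /ɡ/ and /b/) occurs in an unstressed syllable → [ə] by rule 1.
/b/ (word-final) occurs word-finally → [p] by rule 2.

[dəˈɡebəɡəp]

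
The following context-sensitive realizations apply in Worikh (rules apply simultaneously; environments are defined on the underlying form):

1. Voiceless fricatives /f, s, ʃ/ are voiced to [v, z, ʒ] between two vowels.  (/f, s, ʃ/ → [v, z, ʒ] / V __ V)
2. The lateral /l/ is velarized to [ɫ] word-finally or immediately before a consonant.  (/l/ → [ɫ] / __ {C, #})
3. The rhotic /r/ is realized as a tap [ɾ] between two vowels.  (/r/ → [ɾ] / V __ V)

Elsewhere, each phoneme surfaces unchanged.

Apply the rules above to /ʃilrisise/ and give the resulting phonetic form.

/ʃ/ (word-initial) is in the target of rule 1 but the environment (between two vowels) is not met → [ʃ].
/i/ — not in any rule's target class → [i].
Rule 2 applies to /l/ (between /i/ and /r/: word-finally or immediately before a consonant) → [ɫ].
/r/ — between /l/ and /i/; rule 3 does not apply here → [r].
/i/ — not in any rule's target class → [i].
/s/ meets the environment for rule 1 (between two vowels) → [z].
/i/ (between /s/ and /s/) is unaffected → [i].
/s/ (between /i/ and /e/) occurs between two vowels → [z] by rule 1.
/e/ (word-final) is unaffected → [e].

[ʃiɫrizize]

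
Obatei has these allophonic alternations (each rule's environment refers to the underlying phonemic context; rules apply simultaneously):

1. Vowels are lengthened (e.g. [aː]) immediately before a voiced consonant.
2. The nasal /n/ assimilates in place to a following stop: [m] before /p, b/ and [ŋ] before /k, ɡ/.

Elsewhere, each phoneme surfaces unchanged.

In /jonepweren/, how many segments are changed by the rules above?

Segments that undergo a rule: /o/ → [oː] (rule 1); /e/ → [eː] (rule 1); /e/ → [eː] (rule 1).
All other segments surface unchanged.

3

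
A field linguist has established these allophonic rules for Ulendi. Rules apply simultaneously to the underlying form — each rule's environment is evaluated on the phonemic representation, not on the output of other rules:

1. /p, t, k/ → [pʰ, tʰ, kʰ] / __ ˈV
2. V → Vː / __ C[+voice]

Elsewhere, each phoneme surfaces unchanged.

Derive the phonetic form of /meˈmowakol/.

[meːˈmoːwakoːl]

/m/ — not in any rule's target class → [m].
Rule 2 applies to /e/ (between /m/ and /m/: before a voiced consonant) → [eː].
/m/ (between /e/ and /o/) is unaffected → [m].
/o/ (between /m/ and /w/) occurs before a voiced consonant → [oː] by rule 2.
/w/ (between /o/ and /a/): no rule targets it → [w].
/a/ (between /w/ and /k/) fails the environment for rule 2, so it stays [a].
/k/ — between /a/ and /o/; rule 1 does not apply here → [k].
Rule 2 applies to /o/ (between /k/ and /l/: before a voiced consonant) → [oː].
/l/ (word-final) is unaffected → [l].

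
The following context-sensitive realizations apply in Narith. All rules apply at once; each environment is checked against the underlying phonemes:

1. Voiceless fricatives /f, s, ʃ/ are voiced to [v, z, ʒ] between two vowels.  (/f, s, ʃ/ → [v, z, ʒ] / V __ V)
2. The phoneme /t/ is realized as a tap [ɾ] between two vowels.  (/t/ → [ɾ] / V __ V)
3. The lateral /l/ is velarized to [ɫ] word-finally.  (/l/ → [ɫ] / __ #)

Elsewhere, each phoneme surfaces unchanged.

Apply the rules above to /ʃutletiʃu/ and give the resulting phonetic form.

/ʃ/ — word-initial; rule 1 does not apply here → [ʃ].
/t/ (between /u/ and /l/) is in the target of rule 2 but the environment (between two vowels) is not met → [t].
/l/ (between /t/ and /e/) fails the environment for rule 3, so it stays [l].
/t/ — between /e/ and /i/, between two vowels — surfaces as [ɾ] (rule 2).
/ʃ/ meets the environment for rule 1 (between two vowels) → [ʒ].

[ʃutleɾiʒu]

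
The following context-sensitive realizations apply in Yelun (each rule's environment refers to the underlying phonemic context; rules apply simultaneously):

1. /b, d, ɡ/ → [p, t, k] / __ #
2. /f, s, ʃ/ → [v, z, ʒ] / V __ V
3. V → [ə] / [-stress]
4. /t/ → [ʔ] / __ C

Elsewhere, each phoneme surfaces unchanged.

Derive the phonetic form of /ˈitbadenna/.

/i/ (word-initial) fails the environment for rule 3, so it stays [i].
Rule 4 applies to /t/ (between /i/ and /b/: immediately before a consonant) → [ʔ].
/b/ (between /t/ and /a/): rule 1 targets it, but not word-finally → unchanged [b].
/a/ (between /b/ and /d/): in an unstressed syllable, so rule 3 applies → [ə].
/d/ — between /a/ and /e/; rule 1 does not apply here → [d].
/e/ — between /d/ and /n/, in an unstressed syllable — surfaces as [ə] (rule 3).
/n/ (between /e/ and /n/) is unaffected → [n].
/n/ stays [n].
Rule 3 applies to /a/ (word-final: in an unstressed syllable) → [ə].

[ˈiʔbədənnə]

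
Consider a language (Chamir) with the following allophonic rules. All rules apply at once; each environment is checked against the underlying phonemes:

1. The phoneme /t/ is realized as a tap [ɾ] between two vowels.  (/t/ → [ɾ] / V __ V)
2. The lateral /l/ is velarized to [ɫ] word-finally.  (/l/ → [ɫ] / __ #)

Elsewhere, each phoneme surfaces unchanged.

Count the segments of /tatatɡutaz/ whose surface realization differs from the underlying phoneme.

2

Segments that undergo a rule: /t/ → [ɾ] (rule 1); /t/ → [ɾ] (rule 1).
All other segments surface unchanged.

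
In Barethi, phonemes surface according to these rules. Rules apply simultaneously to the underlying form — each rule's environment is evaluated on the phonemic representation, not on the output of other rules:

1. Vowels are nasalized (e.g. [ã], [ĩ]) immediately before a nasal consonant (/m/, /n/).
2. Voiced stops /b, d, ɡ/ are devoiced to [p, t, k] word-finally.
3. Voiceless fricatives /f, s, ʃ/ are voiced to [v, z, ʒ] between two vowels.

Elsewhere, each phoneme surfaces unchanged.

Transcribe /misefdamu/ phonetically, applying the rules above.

/m/ stays [m].
/i/ (between /m/ and /s/): rule 1 targets it, but not before a nasal consonant → unchanged [i].
/s/ meets the environment for rule 3 (between two vowels) → [z].
/e/ (between /s/ and /f/) is in the target of rule 1 but the environment (before a nasal consonant) is not met → [e].
/f/ (between /e/ and /d/) is in the target of rule 3 but the environment (between two vowels) is not met → [f].
/d/ (between /f/ and /a/) is in the target of rule 2 but the environment (word-finally) is not met → [d].
/a/ meets the environment for rule 1 (before a nasal consonant) → [ã].
/m/ stays [m].
/u/ (word-final) fails the environment for rule 1, so it stays [u].

[mizefdãmu]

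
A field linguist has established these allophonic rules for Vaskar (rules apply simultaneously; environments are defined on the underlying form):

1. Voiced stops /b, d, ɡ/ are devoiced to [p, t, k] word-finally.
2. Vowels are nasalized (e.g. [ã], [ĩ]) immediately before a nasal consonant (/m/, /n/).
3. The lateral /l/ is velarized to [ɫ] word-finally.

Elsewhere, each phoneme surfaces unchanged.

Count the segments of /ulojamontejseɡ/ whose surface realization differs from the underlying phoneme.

Segments that undergo a rule: /a/ → [ã] (rule 2); /o/ → [õ] (rule 2); /ɡ/ → [k] (rule 1).
All other segments surface unchanged.

3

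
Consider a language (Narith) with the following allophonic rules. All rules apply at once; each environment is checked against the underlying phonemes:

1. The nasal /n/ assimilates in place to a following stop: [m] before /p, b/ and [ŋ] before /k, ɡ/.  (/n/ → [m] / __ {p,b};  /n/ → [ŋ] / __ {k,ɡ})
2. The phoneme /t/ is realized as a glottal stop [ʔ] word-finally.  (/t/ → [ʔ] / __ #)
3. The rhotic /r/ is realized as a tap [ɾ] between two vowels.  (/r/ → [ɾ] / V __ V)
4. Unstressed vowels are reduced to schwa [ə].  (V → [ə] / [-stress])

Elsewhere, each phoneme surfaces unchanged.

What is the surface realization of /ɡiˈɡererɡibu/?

/ɡ/ — not in any rule's target class → [ɡ].
/i/ (between /ɡ/ and /ɡ/): in an unstressed syllable, so rule 4 applies → [ə].
/ɡ/ stays [ɡ].
/e/ (between /ɡ/ and /r/) is in the target of rule 4 but the environment (in an unstressed syllable) is not met → [e].
/r/ (between /e/ and /e/): between two vowels, so rule 3 applies → [ɾ].
/e/ (between /r/ and /r/): in an unstressed syllable, so rule 4 applies → [ə].
/r/ (between /e/ and /ɡ/) is in the target of rule 3 but the environment (between two vowels) is not met → [r].
/ɡ/ — not in any rule's target class → [ɡ].
/i/ meets the environment for rule 4 (in an unstressed syllable) → [ə].
/b/ (between /i/ and /u/) is unaffected → [b].
/u/ (word-final) occurs in an unstressed syllable → [ə] by rule 4.

[ɡəˈɡeɾərɡəbə]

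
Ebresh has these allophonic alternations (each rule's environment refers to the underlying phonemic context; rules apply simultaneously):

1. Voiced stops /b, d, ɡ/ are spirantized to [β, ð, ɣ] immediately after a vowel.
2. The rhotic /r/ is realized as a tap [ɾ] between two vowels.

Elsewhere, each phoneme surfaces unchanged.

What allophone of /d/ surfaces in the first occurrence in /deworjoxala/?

/d/ (word-initial) fails the environment for rule 1, so it stays [d].

[d]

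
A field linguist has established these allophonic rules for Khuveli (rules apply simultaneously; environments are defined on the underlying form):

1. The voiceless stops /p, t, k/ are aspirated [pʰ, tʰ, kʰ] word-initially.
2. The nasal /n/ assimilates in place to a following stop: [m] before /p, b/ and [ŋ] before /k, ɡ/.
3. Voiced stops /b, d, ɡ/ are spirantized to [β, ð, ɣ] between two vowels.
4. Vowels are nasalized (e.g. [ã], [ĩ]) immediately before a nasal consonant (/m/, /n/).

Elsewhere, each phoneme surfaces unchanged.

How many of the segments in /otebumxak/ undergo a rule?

Segments that undergo a rule: /b/ → [β] (rule 3); /u/ → [ũ] (rule 4).
All other segments surface unchanged.

2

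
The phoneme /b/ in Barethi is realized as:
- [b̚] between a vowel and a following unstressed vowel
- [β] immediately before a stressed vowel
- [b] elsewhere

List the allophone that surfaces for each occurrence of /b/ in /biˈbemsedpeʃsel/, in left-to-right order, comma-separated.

Occurrence 1 (position 1): no conditioning environment matches → elsewhere allophone [b].
Occurrence 2 (position 3): immediately before a stressed vowel → [β].

[b], [β]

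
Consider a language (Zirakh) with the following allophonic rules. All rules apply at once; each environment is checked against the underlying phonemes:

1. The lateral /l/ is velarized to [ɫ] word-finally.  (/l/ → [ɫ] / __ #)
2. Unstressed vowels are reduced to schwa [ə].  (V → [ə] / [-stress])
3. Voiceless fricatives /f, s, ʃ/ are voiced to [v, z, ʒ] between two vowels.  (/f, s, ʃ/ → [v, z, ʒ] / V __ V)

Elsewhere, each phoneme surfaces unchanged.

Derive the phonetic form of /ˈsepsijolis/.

/s/ (word-initial) fails the environment for rule 3, so it stays [s].
/e/ (between /s/ and /p/): rule 2 targets it, but not in an unstressed syllable → unchanged [e].
/p/ — not in any rule's target class → [p].
/s/ — between /p/ and /i/; rule 3 does not apply here → [s].
Rule 2 applies to /i/ (between /s/ and /j/: in an unstressed syllable) → [ə].
/j/ (between /i/ and /o/): no rule targets it → [j].
/o/ — between /j/ and /l/, in an unstressed syllable — surfaces as [ə] (rule 2).
/l/ (between /o/ and /i/) fails the environment for rule 1, so it stays [l].
/i/ (between /l/ and /s/) occurs in an unstressed syllable → [ə] by rule 2.
/s/ (word-final): rule 3 targets it, but not between two vowels → unchanged [s].

[ˈsepsəjələs]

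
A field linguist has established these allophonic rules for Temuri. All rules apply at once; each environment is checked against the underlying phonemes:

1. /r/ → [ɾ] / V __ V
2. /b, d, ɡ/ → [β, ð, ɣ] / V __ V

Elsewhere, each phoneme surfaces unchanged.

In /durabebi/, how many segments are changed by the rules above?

3

Segments that undergo a rule: /r/ → [ɾ] (rule 1); /b/ → [β] (rule 2); /b/ → [β] (rule 2).
All other segments surface unchanged.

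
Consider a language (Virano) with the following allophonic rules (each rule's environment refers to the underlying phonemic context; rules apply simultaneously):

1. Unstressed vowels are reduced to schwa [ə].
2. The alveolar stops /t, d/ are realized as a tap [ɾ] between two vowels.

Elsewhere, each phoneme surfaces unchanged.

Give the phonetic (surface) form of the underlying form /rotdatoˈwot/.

/r/ stays [r].
/o/ (between /r/ and /t/): in an unstressed syllable, so rule 1 applies → [ə].
/t/ (between /o/ and /d/) is in the target of rule 2 but the environment (between two vowels) is not met → [t].
/d/ — between /t/ and /a/; rule 2 does not apply here → [d].
/a/ — between /d/ and /t/, in an unstressed syllable — surfaces as [ə] (rule 1).
Rule 2 applies to /t/ (between /a/ and /o/: between two vowels) → [ɾ].
/o/ (between /t/ and /w/) occurs in an unstressed syllable → [ə] by rule 1.
/w/ — not in any rule's target class → [w].
/o/ (between /w/ and /t/) fails the environment for rule 1, so it stays [o].
/t/ (word-final): rule 2 targets it, but not between two vowels → unchanged [t].

[rətdəɾəˈwot]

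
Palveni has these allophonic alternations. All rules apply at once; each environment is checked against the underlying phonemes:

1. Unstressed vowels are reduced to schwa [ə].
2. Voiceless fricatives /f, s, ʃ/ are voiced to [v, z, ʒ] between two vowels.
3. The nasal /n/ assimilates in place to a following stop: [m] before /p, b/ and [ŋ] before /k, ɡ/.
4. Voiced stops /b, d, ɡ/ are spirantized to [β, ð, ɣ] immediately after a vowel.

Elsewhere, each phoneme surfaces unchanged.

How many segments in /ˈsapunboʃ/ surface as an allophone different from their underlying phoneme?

3

Segments that undergo a rule: /u/ → [ə] (rule 1); /n/ → [m] (rule 3); /o/ → [ə] (rule 1).
All other segments surface unchanged.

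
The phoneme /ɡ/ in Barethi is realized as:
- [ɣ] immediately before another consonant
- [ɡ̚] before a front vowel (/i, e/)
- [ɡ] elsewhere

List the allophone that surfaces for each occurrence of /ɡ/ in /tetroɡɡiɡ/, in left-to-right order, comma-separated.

[ɣ], [ɡ̚], [ɡ]

Occurrence 1 (position 6): immediately before another consonant → [ɣ].
Occurrence 2 (position 7): before a front vowel (/i, e/) → [ɡ̚].
Occurrence 3 (position 9): no conditioning environment matches → elsewhere allophone [ɡ].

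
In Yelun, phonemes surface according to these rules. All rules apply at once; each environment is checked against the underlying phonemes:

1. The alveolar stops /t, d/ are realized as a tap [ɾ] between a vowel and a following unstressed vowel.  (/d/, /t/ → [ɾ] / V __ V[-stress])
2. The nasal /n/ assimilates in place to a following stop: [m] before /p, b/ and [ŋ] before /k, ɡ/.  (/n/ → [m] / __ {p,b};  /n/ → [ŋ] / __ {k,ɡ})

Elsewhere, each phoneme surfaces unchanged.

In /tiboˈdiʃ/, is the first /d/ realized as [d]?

/d/ (between /o/ and /i/) is in the target of rule 1 but the environment (between a vowel and a following unstressed vowel) is not met → [d].
The actual realization is [d], which matches [d].

Yes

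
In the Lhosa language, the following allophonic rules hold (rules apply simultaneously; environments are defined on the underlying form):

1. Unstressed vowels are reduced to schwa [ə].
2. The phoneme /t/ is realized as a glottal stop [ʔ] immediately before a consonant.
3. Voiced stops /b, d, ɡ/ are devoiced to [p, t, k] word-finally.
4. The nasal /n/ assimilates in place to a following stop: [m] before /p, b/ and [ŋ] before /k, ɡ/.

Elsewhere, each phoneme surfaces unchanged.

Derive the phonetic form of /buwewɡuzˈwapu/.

/b/ (word-initial) fails the environment for rule 3, so it stays [b].
Rule 1 applies to /u/ (between /b/ and /w/: in an unstressed syllable) → [ə].
/w/ stays [w].
/e/ (between /w/ and /w/): in an unstressed syllable, so rule 1 applies → [ə].
/w/ stays [w].
/ɡ/ — between /w/ and /u/; rule 3 does not apply here → [ɡ].
/u/ — between /ɡ/ and /z/, in an unstressed syllable — surfaces as [ə] (rule 1).
/z/ (between /u/ and /w/) is unaffected → [z].
/w/ stays [w].
/a/ (between /w/ and /p/): rule 1 targets it, but not in an unstressed syllable → unchanged [a].
/p/ stays [p].
Rule 1 applies to /u/ (word-final: in an unstressed syllable) → [ə].

[bəwəwɡəzˈwapə]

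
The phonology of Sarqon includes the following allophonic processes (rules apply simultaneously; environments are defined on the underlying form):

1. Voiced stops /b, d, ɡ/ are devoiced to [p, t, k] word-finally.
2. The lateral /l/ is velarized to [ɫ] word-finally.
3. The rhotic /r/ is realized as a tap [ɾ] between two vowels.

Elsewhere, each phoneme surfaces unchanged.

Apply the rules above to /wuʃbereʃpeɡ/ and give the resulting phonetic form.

[wuʃbeɾeʃpek]

/w/ (word-initial) is unaffected → [w].
/u/ (between /w/ and /ʃ/): no rule targets it → [u].
/ʃ/ (between /u/ and /b/) is unaffected → [ʃ].
/b/ (between /ʃ/ and /e/) fails the environment for rule 1, so it stays [b].
/e/ stays [e].
/r/ meets the environment for rule 3 (between two vowels) → [ɾ].
/e/ — not in any rule's target class → [e].
/ʃ/ — not in any rule's target class → [ʃ].
/p/ (between /ʃ/ and /e/) is unaffected → [p].
/e/ stays [e].
/ɡ/ (word-final): word-finally, so rule 1 applies → [k].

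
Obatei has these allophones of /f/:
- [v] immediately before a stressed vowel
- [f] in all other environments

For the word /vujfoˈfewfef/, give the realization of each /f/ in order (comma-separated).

Occurrence 1 (position 4): no conditioning environment matches → elsewhere allophone [f].
Occurrence 2 (position 6): immediately before a stressed vowel → [v].
Occurrence 3 (position 9): no conditioning environment matches → elsewhere allophone [f].
Occurrence 4 (position 11): no conditioning environment matches → elsewhere allophone [f].

[f], [v], [f], [f]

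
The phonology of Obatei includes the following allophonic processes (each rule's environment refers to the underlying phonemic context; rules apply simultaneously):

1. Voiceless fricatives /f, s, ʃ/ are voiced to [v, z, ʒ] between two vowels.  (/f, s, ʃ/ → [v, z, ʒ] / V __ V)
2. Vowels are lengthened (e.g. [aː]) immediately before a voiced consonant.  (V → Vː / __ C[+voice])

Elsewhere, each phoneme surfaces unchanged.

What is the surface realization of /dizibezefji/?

/d/ (word-initial) is unaffected → [d].
/i/ — between /d/ and /z/, before a voiced consonant — surfaces as [iː] (rule 2).
/z/ (between /i/ and /i/): no rule targets it → [z].
/i/ — between /z/ and /b/, before a voiced consonant — surfaces as [iː] (rule 2).
/b/ (between /i/ and /e/): no rule targets it → [b].
/e/ (between /b/ and /z/): before a voiced consonant, so rule 2 applies → [eː].
/z/ (between /e/ and /e/) is unaffected → [z].
/e/ — between /z/ and /f/; rule 2 does not apply here → [e].
/f/ — between /e/ and /j/; rule 1 does not apply here → [f].
/j/ — not in any rule's target class → [j].
/i/ — word-final; rule 2 does not apply here → [i].

[diːziːbeːzefji]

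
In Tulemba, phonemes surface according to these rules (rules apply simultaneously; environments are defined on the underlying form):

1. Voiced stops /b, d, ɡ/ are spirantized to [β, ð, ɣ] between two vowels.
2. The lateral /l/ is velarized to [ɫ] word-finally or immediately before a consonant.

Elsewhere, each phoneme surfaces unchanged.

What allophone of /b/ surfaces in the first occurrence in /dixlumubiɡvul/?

[β]

/b/ — between /u/ and /i/, between two vowels — surfaces as [β] (rule 1).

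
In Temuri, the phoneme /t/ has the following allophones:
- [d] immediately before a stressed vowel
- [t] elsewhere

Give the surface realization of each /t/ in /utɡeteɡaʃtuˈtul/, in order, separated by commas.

[t], [t], [t], [d]

Occurrence 1 (position 2): no conditioning environment matches → elsewhere allophone [t].
Occurrence 2 (position 5): no conditioning environment matches → elsewhere allophone [t].
Occurrence 3 (position 10): no conditioning environment matches → elsewhere allophone [t].
Occurrence 4 (position 12): immediately before a stressed vowel → [d].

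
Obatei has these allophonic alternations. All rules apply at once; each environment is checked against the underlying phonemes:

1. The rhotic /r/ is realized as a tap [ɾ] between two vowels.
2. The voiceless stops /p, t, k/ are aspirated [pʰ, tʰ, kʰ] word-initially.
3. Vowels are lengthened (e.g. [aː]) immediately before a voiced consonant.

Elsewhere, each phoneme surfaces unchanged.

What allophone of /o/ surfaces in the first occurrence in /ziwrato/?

[o]

/o/ (word-final): rule 3 targets it, but not before a voiced consonant → unchanged [o].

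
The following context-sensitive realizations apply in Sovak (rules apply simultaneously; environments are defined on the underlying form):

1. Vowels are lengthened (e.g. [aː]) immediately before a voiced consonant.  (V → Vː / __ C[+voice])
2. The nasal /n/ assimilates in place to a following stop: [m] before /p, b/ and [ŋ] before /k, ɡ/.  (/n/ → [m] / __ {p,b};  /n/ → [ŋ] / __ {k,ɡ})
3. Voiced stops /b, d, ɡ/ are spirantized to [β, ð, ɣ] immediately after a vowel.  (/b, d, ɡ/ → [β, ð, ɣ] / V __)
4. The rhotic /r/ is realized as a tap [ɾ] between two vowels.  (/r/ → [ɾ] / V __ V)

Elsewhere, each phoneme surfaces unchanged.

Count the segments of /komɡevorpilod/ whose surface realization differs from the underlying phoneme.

Segments that undergo a rule: /o/ → [oː] (rule 1); /e/ → [eː] (rule 1); /o/ → [oː] (rule 1); /i/ → [iː] (rule 1); /o/ → [oː] (rule 1); /d/ → [ð] (rule 3).
All other segments surface unchanged.

6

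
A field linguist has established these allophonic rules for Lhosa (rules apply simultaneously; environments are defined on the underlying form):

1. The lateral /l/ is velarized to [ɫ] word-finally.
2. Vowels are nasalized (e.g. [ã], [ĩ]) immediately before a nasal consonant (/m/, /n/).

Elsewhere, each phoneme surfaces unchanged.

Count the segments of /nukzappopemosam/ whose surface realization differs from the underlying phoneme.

2

Segments that undergo a rule: /e/ → [ẽ] (rule 2); /a/ → [ã] (rule 2).
All other segments surface unchanged.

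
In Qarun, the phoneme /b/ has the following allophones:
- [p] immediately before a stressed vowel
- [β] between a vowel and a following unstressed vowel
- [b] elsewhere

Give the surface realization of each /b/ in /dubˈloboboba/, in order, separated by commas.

[b], [β], [β], [β]

Occurrence 1 (position 3): no conditioning environment matches → elsewhere allophone [b].
Occurrence 2 (position 6): between a vowel and a following unstressed vowel → [β].
Occurrence 3 (position 8): between a vowel and a following unstressed vowel → [β].
Occurrence 4 (position 10): between a vowel and a following unstressed vowel → [β].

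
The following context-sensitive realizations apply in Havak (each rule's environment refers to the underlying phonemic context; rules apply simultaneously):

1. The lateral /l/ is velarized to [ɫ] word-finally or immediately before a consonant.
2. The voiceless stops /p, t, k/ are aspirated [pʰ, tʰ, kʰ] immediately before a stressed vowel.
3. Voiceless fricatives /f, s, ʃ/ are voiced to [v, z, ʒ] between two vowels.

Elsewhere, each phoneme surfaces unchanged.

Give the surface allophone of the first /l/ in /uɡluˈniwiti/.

[l]

/l/ (between /ɡ/ and /u/): rule 1 targets it, but not word-finally or immediately before a consonant → unchanged [l].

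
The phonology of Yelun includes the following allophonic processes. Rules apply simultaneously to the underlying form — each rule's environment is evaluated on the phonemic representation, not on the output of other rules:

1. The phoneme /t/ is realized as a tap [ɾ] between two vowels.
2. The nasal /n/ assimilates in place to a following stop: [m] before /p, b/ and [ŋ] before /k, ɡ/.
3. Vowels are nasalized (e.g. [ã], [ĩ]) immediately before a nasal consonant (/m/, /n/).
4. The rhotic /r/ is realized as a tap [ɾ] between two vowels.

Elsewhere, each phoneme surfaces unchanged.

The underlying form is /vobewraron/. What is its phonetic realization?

[vobewraɾõn]

/o/ (between /v/ and /b/) is in the target of rule 3 but the environment (before a nasal consonant) is not met → [o].
/e/ (between /b/ and /w/): rule 3 targets it, but not before a nasal consonant → unchanged [e].
/r/ (between /w/ and /a/) fails the environment for rule 4, so it stays [r].
/a/ (between /r/ and /r/): rule 3 targets it, but not before a nasal consonant → unchanged [a].
/r/ meets the environment for rule 4 (between two vowels) → [ɾ].
Rule 3 applies to /o/ (between /r/ and /n/: before a nasal consonant) → [õ].
/n/ (word-final) fails the environment for rule 2, so it stays [n].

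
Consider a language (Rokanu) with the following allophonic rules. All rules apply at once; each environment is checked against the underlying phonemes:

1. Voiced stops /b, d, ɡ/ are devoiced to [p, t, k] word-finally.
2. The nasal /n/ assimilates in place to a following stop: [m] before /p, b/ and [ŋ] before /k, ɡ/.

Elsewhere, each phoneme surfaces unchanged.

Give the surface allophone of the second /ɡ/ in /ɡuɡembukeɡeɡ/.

[ɡ]

/ɡ/ — between /u/ and /e/; rule 1 does not apply here → [ɡ].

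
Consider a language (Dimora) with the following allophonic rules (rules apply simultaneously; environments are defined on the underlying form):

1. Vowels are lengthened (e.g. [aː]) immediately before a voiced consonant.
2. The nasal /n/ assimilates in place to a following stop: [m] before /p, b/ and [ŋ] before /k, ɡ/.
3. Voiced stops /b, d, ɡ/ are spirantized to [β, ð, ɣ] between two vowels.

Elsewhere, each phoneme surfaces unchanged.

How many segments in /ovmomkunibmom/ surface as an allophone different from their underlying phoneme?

5

Segments that undergo a rule: /o/ → [oː] (rule 1); /o/ → [oː] (rule 1); /u/ → [uː] (rule 1); /i/ → [iː] (rule 1); /o/ → [oː] (rule 1).
All other segments surface unchanged.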